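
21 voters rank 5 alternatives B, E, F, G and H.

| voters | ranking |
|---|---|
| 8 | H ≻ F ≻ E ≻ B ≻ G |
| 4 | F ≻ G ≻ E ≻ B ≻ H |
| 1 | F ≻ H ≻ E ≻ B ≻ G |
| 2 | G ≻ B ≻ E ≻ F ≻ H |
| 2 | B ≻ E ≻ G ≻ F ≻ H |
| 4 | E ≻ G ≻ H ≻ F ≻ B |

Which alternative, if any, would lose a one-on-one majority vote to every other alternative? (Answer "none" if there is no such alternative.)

Pairwise majorities:
B–E: E 17–4.
B vs F: B is ranked higher on 2+2 = 4 ballots, F on 17. F wins 17–4.
B vs G: 8+1+2 = 11 for B, 10 for G — B by 11–10.
B vs H: B is ranked higher on 4+2+2 = 8 ballots, H on 13. H wins 13–8.
E vs F: F, 13–8.
E vs G: E is ranked higher on 8+1+2+4 = 15 ballots, G on 6. E wins 15–6.
E vs H: E wins 12–9.
F vs G: F preferred on 8+4+1 = 13 ballots; F wins 13–8.
F–H: H 12–9.
G vs H: G wins 12–9.
Each alternative has at least one pairwise win (B beats G; E beats B; F beats B; G beats H; H beats B) — no Condorcet loser.

none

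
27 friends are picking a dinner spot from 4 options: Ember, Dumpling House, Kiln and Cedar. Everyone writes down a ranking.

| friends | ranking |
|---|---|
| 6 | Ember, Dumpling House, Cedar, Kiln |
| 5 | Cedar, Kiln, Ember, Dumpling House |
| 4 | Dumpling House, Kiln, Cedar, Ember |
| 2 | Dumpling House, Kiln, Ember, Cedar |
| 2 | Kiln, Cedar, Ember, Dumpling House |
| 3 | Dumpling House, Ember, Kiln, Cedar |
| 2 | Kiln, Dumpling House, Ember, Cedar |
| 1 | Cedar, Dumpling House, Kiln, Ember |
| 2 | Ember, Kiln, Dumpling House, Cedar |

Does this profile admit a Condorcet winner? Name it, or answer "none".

Check each pair by majority over 27 ballots:
Ember–Dumpling House: Ember 15–12.
Ember–Kiln: Kiln 16–11.
Ember vs Cedar: 6+2+3+2+2 = 15 for Ember, 12 for Cedar — Ember by 15–12.
Dumpling House vs Kiln: 16 to 11, Dumpling House.
Dumpling House vs Cedar: Dumpling House, 19–8.
Kiln–Cedar: Kiln 15–12.
Each restaurant drops at least one matchup (Ember loses to Kiln; Dumpling House loses to Ember; Kiln loses to Dumpling House; Cedar loses to Ember); the cycle Ember > Dumpling House > Kiln > Ember rules out a Condorcet winner.

none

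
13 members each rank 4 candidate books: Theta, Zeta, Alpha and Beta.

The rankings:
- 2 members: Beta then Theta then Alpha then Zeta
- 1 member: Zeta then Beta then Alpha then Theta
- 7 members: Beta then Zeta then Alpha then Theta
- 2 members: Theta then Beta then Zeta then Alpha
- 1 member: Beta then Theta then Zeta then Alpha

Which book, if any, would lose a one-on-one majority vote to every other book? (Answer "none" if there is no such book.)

Head-to-head results (13 members):
Theta–Zeta: Zeta 8–5.
Theta–Alpha: Alpha 8–5.
Theta vs Beta: Theta preferred on 2 ballots; Beta wins 11–2.
Zeta vs Alpha: 11 to 2, Zeta.
Zeta vs Beta: Beta wins 12–1.
Alpha vs Beta: Alpha preferred on 0 ballots; Beta wins 13–0.
Only Theta has no wins; Theta is the Condorcet loser.

Theta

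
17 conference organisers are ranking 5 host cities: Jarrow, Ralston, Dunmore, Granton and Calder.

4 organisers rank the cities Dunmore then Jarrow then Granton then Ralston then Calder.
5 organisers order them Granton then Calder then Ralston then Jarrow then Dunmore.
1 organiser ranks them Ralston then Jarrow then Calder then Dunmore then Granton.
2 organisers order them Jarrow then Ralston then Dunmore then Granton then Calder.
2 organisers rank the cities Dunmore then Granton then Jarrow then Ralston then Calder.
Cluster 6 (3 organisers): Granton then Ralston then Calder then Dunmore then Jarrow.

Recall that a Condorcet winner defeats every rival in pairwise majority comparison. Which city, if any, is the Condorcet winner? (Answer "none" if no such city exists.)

none

Check each pair by majority over 17 ballots:
Jarrow vs Ralston: Jarrow is ranked higher on 4+2+2 = 8 ballots, Ralston on 9. Ralston wins 9–8.
Jarrow vs Dunmore: 8 to 9, Dunmore.
Jarrow vs Granton: Granton, 10–7.
Jarrow vs Calder: Jarrow wins 9–8.
Ralston vs Dunmore: 11 to 6, Ralston.
Ralston–Granton: Granton 14–3.
Ralston–Calder: Ralston 12–5.
Dunmore vs Granton: Dunmore is ranked higher on 4+1+2+2 = 9 ballots, Granton on 8. Dunmore wins 9–8.
Dunmore–Calder: Calder 9–8.
Granton vs Calder: Granton preferred on 4+5+2+2+3 = 16 ballots; Granton wins 16–1.
No city is unbeaten: Jarrow loses to Ralston; Ralston loses to Granton; Dunmore loses to Ralston; Granton loses to Dunmore; Calder loses to Jarrow. In particular Jarrow beats Calder beats Dunmore beats Jarrow is a majority cycle — no Condorcet winner exists.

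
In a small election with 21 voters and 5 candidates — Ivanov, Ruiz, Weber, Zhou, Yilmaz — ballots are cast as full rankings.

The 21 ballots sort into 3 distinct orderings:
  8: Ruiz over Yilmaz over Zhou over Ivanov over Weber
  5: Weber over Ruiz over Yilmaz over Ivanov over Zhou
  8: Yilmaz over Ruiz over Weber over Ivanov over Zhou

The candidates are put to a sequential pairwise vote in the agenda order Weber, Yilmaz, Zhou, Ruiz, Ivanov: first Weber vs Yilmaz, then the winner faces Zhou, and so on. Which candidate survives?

Round 1: Weber vs Yilmaz — 5–16, Yilmaz advances.
Round 2: Yilmaz vs Zhou — 21–0, Yilmaz advances.
Round 3: Yilmaz vs Ruiz — 8–13, Ruiz advances.
Round 4: Ruiz vs Ivanov — 21–0, Ruiz advances.
The agenda winner is Ruiz.

Ruiz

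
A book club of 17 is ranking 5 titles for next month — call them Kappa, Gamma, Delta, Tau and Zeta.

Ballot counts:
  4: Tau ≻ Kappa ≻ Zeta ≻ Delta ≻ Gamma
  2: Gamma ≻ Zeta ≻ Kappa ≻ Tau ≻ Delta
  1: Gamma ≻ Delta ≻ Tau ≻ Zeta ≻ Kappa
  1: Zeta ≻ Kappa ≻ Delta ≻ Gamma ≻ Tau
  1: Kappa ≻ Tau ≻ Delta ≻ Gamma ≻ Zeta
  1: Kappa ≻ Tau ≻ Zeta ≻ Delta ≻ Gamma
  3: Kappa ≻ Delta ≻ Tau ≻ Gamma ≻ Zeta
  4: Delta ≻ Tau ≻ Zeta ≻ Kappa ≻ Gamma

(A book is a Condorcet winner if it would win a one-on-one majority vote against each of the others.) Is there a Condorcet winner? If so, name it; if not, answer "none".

Check each pair by majority over 17 ballots:
Kappa vs Gamma: Kappa wins 14–3.
Kappa vs Delta: Kappa is ranked higher on 4+2+1+1+1+3 = 12 ballots, Delta on 5. Kappa wins 12–5.
Kappa vs Tau: Kappa preferred on 2+1+1+1+3 = 8 ballots; Tau wins 9–8.
Kappa–Zeta: Kappa 9–8.
Gamma vs Delta: Gamma is ranked higher on 2+1 = 3 ballots, Delta on 14. Delta wins 14–3.
Gamma vs Tau: Tau, 13–4.
Gamma vs Zeta: Zeta, 10–7.
Delta vs Tau: 9 to 8, Delta.
Delta vs Zeta: 9 to 8, Delta.
Tau vs Zeta: Tau is ranked higher on 4+1+1+1+3+4 = 14 ballots, Zeta on 3. Tau wins 14–3.
No book is unbeaten: Kappa loses to Tau; Gamma loses to Kappa; Delta loses to Kappa; Tau loses to Delta; Zeta loses to Kappa. In particular Kappa > Delta > Tau > Kappa is a majority cycle — no Condorcet winner exists.

none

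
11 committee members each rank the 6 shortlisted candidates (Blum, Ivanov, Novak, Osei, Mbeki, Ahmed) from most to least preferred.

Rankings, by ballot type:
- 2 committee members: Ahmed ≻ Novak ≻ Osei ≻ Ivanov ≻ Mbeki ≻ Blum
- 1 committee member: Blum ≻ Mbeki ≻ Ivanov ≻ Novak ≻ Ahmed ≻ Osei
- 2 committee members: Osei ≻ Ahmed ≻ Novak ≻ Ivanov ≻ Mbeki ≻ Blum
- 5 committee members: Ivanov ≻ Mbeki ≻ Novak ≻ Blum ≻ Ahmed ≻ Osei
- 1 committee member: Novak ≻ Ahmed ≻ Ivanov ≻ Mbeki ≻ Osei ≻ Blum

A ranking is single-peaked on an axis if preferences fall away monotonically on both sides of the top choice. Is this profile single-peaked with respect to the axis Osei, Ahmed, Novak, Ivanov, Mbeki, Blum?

yes

Axis positions: Osei=1, Ahmed=2, Novak=3, Ivanov=4, Mbeki=5, Blum=6.
Ballot type 1 (peak Ahmed at position 2): ranking walks positions 2-3-1-4-5-6, expanding outward from the peak — single-peaked.
Ballot type 2 (peak Blum at position 6): ranking walks positions 6-5-4-3-2-1, expanding outward from the peak — single-peaked.
Ballot type 3 (peak Osei at position 1): ranking walks positions 1-2-3-4-5-6, expanding outward from the peak — single-peaked.
Ballot type 4 (peak Ivanov at position 4): ranking walks positions 4-5-3-6-2-1, expanding outward from the peak — single-peaked.
Ballot type 5 (peak Novak at position 3): ranking walks positions 3-2-4-5-1-6, expanding outward from the peak — single-peaked.
Every ranking is single-peaked on this axis.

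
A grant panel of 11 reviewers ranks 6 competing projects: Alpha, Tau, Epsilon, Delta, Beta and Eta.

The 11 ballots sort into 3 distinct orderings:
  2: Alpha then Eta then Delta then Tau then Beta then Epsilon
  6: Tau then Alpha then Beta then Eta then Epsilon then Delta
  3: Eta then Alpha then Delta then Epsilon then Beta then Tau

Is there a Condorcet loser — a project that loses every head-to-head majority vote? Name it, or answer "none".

Head-to-head results (11 reviewers):
Alpha vs Tau: Tau wins 6–5.
Alpha vs Epsilon: 11 to 0, Alpha.
Alpha vs Delta: Alpha is ranked higher on 2+6+3 = 11 ballots, Delta on 0. Alpha wins 11–0.
Alpha vs Beta: Alpha preferred on 2+6+3 = 11 ballots; Alpha wins 11–0.
Alpha–Eta: Alpha 8–3.
Tau vs Epsilon: Tau, 8–3.
Tau vs Delta: Tau preferred on 6 ballots; Tau wins 6–5.
Tau–Beta: Tau 8–3.
Tau vs Eta: 6 to 5, Tau.
Epsilon vs Delta: Epsilon, 6–5.
Epsilon vs Beta: 3 for Epsilon, 8 for Beta — Beta by 8–3.
Epsilon vs Eta: Eta wins 11–0.
Delta vs Beta: 5 to 6, Beta.
Delta–Eta: Eta 11–0.
Beta vs Eta: Beta is ranked higher on 6 ballots, Eta on 5. Beta wins 6–5.
Delta is beaten in every head-to-head and is the Condorcet loser.

Delta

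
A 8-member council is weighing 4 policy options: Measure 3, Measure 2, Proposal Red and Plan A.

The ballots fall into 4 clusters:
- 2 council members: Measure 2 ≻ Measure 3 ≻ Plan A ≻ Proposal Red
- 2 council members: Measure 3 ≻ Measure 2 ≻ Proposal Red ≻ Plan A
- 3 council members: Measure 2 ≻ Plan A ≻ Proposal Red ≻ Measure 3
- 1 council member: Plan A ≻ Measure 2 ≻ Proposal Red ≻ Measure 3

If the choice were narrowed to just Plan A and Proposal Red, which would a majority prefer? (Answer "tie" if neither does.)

Ballots ranking Plan A above Proposal Red: 2 + 3 + 1 = 6.
Ballots ranking Proposal Red above Plan A: 8 − 6 = 2.
Plan A wins the head-to-head 6–2.

Plan A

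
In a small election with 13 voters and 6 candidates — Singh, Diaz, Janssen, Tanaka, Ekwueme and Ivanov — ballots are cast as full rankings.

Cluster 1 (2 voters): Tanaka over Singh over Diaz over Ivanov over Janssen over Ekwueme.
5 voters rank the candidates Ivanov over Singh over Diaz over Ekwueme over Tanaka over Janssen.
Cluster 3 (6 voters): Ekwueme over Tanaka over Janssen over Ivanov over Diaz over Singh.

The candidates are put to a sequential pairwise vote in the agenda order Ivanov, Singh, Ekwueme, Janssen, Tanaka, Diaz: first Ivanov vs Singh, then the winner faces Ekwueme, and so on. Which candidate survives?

Round 1: Ivanov vs Singh — 11–2, Ivanov advances.
Round 2: Ivanov vs Ekwueme — 7–6, Ivanov advances.
Round 3: Ivanov vs Janssen — 7–6, Ivanov advances.
Round 4: Ivanov vs Tanaka — 5–8, Tanaka advances.
Round 5: Tanaka vs Diaz — 8–5, Tanaka advances.
Tanaka survives the agenda.

Tanaka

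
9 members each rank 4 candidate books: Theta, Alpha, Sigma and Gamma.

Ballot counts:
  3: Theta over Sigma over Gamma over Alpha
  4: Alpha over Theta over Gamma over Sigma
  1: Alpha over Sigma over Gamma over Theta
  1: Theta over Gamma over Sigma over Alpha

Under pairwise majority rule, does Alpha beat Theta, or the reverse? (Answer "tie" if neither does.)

Ballots ranking Alpha above Theta: 4 + 1 = 5.
Ballots ranking Theta above Alpha: 9 − 5 = 4.
Alpha wins the head-to-head 5–4.

Alpha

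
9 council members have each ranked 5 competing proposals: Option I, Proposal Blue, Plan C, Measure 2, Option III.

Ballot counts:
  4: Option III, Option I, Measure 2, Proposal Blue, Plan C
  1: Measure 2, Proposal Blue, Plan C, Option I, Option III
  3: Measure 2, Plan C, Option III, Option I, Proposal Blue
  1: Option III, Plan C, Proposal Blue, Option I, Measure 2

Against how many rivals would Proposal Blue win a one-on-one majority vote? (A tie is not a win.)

1

Proposal Blue against each rival (9 council members):
Proposal Blue vs Option I: Option I wins 7–2.
Proposal Blue vs Plan C: Proposal Blue wins 5–4.
Proposal Blue vs Measure 2: 1 to 8, Measure 2.
Proposal Blue vs Option III: Proposal Blue is ranked higher on 1 ballot, Option III on 8. Option III wins 8–1.
Proposal Blue beats Plan C; loses to Option I, Measure 2, Option III — 1 pairwise win.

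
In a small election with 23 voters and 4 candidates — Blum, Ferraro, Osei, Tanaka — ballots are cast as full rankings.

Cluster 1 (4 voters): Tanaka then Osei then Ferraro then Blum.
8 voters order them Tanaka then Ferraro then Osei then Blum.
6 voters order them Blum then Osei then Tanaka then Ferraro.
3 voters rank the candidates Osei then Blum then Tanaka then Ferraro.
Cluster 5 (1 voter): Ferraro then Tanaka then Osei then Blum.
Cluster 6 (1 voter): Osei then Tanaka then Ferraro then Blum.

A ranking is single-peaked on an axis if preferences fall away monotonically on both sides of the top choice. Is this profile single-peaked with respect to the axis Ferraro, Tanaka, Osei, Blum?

Axis positions: Ferraro=1, Tanaka=2, Osei=3, Blum=4.
Cluster 1 (peak Tanaka at position 2): ranking walks positions 2-3-1-4, expanding outward from the peak — single-peaked.
Cluster 2 (peak Tanaka at position 2): ranking walks positions 2-1-3-4, expanding outward from the peak — single-peaked.
Cluster 3 (peak Blum at position 4): ranking walks positions 4-3-2-1, expanding outward from the peak — single-peaked.
Cluster 4 (peak Osei at position 3): ranking walks positions 3-4-2-1, expanding outward from the peak — single-peaked.
Cluster 5 (peak Ferraro at position 1): ranking walks positions 1-2-3-4, expanding outward from the peak — single-peaked.
Cluster 6 (peak Osei at position 3): ranking walks positions 3-2-1-4, expanding outward from the peak — single-peaked.
Every ranking is single-peaked on this axis.

yes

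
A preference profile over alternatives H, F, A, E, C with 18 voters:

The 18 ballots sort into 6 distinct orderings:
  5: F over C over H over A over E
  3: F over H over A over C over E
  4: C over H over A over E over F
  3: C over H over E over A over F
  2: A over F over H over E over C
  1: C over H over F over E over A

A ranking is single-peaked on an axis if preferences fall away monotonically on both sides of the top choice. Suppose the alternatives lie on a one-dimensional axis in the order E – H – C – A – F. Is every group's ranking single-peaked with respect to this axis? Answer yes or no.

no

Axis positions: E=1, H=2, C=3, A=4, F=5.
Group 1: ranking walks positions 5-3-2-4-1; C is ranked above A even though A lies between C and the peak F on the axis — preferences dip and rise again. Not single-peaked.
Group 2: ranking walks positions 5-2-4-3-1; H is ranked above A even though A lies between H and the peak F on the axis — preferences dip and rise again. Not single-peaked.
Group 3 (peak C at position 3): ranking walks positions 3-2-4-1-5, expanding outward from the peak — single-peaked.
Group 4 (peak C at position 3): ranking walks positions 3-2-1-4-5, expanding outward from the peak — single-peaked.
Group 5: ranking walks positions 4-5-2-1-3; H is ranked above C even though C lies between H and the peak A on the axis — preferences dip and rise again. Not single-peaked.
Group 6: ranking walks positions 3-2-5-1-4; F is ranked above A even though A lies between F and the peak C on the axis — preferences dip and rise again. Not single-peaked.
Group 1 violates single-peakedness, so the profile is not single-peaked on this axis.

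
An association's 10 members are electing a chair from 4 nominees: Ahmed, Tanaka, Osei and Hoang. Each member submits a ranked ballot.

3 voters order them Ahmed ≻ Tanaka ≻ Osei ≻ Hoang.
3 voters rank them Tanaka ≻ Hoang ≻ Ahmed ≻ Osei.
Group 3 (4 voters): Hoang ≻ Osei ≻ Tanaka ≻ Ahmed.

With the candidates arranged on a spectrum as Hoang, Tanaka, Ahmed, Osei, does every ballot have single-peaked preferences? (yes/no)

no

Axis positions: Hoang=1, Tanaka=2, Ahmed=3, Osei=4.
Group 1 (peak Ahmed at position 3): ranking walks positions 3-2-4-1, expanding outward from the peak — single-peaked.
Group 2 (peak Tanaka at position 2): ranking walks positions 2-1-3-4, expanding outward from the peak — single-peaked.
Group 3: ranking walks positions 1-4-2-3; Osei is ranked above Tanaka even though Tanaka lies between Osei and the peak Hoang on the axis — preferences dip and rise again. Not single-peaked.
Group 3 violates single-peakedness, so the profile is not single-peaked on this axis.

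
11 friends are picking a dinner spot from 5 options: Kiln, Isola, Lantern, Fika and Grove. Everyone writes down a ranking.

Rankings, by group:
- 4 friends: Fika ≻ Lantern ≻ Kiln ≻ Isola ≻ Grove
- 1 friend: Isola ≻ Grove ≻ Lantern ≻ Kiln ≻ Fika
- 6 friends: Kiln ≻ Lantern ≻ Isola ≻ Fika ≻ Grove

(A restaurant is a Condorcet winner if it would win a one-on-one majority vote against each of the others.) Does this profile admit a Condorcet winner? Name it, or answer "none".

Kiln

Check each pair by majority over 11 ballots:
Kiln vs Isola: Kiln is ranked higher on 4+6 = 10 ballots, Isola on 1. Kiln wins 10–1.
Kiln vs Lantern: Kiln, 6–5.
Kiln vs Fika: Kiln wins 7–4.
Kiln vs Grove: Kiln preferred on 4+6 = 10 ballots; Kiln wins 10–1.
Isola vs Lantern: Lantern, 10–1.
Isola–Fika: Isola 7–4.
Isola vs Grove: 11 to 0, Isola.
Lantern vs Fika: Lantern preferred on 1+6 = 7 ballots; Lantern wins 7–4.
Lantern–Grove: Lantern 10–1.
Fika vs Grove: Fika, 10–1.
Kiln defeats every rival head-to-head and is the Condorcet winner.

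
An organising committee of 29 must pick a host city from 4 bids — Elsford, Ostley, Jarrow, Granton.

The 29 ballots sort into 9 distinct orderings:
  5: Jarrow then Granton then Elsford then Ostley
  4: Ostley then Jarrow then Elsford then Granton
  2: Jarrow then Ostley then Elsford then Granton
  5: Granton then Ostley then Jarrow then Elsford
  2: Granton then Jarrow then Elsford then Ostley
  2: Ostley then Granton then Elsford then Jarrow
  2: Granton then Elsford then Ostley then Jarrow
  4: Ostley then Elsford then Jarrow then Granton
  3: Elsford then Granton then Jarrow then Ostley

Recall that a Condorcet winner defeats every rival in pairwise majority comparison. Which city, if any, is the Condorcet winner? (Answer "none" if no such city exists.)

Check each pair by majority over 29 ballots:
Elsford vs Ostley: Ostley, 17–12.
Elsford vs Jarrow: Jarrow wins 18–11.
Elsford vs Granton: Granton wins 16–13.
Ostley vs Jarrow: Ostley, 17–12.
Ostley vs Granton: Granton, 17–12.
Jarrow–Granton: Jarrow 15–14.
Every city loses at least once (Elsford loses to Ostley; Ostley loses to Granton; Jarrow loses to Ostley; Granton loses to Jarrow). The majority relation contains the cycle Ostley beats Jarrow beats Granton beats Ostley, so there is no Condorcet winner.

none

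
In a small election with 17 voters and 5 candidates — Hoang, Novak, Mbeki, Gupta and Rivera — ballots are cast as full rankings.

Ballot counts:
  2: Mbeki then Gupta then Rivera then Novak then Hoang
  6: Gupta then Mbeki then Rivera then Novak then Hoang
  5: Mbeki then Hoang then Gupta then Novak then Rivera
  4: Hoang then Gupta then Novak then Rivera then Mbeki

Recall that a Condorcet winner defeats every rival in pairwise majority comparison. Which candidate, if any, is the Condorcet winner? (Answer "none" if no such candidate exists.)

Pairwise majorities:
Hoang vs Novak: Hoang, 9–8.
Hoang vs Mbeki: Mbeki wins 13–4.
Hoang vs Gupta: Hoang wins 9–8.
Hoang–Rivera: Hoang 9–8.
Novak vs Mbeki: Mbeki wins 13–4.
Novak vs Gupta: Gupta, 17–0.
Novak vs Rivera: Novak, 9–8.
Mbeki vs Gupta: Gupta, 10–7.
Mbeki vs Rivera: Mbeki, 13–4.
Gupta vs Rivera: Gupta wins 17–0.
Every candidate loses at least once (Hoang loses to Mbeki; Novak loses to Hoang; Mbeki loses to Gupta; Gupta loses to Hoang; Rivera loses to Hoang). The majority relation contains the cycle Hoang > Gupta > Mbeki > Hoang, so there is no Condorcet winner.

none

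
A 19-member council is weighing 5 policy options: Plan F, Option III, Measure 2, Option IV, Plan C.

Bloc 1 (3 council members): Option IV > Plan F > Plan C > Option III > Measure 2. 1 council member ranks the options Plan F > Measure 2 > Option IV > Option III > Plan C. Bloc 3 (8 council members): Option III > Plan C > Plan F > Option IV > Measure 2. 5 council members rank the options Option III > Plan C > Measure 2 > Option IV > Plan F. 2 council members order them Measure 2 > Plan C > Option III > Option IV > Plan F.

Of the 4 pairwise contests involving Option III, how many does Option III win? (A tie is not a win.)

4

Option III against each rival (19 council members):
Option III vs Plan F: Option III wins 15–4.
Option III vs Measure 2: Option III preferred on 3+8+5 = 16 ballots; Option III wins 16–3.
Option III vs Option IV: Option III is ranked higher on 8+5+2 = 15 ballots, Option IV on 4. Option III wins 15–4.
Option III–Plan C: Option III 14–5.
Option III beats Plan F, Measure 2, Option IV, Plan C — 4 pairwise wins.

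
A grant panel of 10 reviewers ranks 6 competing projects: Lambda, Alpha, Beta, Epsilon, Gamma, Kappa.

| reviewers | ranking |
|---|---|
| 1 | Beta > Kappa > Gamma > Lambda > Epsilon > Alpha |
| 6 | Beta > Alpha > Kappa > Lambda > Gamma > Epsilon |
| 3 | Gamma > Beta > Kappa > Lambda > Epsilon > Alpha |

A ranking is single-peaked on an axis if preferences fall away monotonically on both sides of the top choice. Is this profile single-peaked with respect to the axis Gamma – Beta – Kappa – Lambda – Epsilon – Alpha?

no

Axis positions: Gamma=1, Beta=2, Kappa=3, Lambda=4, Epsilon=5, Alpha=6.
Cluster 1 (peak Beta at position 2): ranking walks positions 2-3-1-4-5-6, expanding outward from the peak — single-peaked.
Cluster 2: ranking walks positions 2-6-3-4-1-5; Alpha is ranked above Kappa even though Kappa lies between Alpha and the peak Beta on the axis — preferences dip and rise again. Not single-peaked.
Cluster 3 (peak Gamma at position 1): ranking walks positions 1-2-3-4-5-6, expanding outward from the peak — single-peaked.
Cluster 2 violates single-peakedness, so the profile is not single-peaked on this axis.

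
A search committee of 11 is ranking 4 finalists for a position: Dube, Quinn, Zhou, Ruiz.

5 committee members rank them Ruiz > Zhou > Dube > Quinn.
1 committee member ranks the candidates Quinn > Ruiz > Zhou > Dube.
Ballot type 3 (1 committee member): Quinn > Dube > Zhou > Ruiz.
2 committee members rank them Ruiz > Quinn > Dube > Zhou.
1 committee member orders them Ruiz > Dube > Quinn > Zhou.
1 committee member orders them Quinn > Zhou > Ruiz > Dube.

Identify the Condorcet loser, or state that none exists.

Pairwise majorities:
Dube vs Quinn: Dube preferred on 5+1 = 6 ballots; Dube wins 6–5.
Dube vs Zhou: Dube preferred on 1+2+1 = 4 ballots; Zhou wins 7–4.
Dube vs Ruiz: Ruiz wins 10–1.
Quinn vs Zhou: 1+1+2+1+1 = 6 for Quinn, 5 for Zhou — Quinn by 6–5.
Quinn vs Ruiz: 3 to 8, Ruiz.
Zhou vs Ruiz: Zhou preferred on 1+1 = 2 ballots; Ruiz wins 9–2.
No candidate is winless: Dube beats Quinn; Quinn beats Zhou; Zhou beats Dube; Ruiz beats Dube. There is no Condorcet loser.

none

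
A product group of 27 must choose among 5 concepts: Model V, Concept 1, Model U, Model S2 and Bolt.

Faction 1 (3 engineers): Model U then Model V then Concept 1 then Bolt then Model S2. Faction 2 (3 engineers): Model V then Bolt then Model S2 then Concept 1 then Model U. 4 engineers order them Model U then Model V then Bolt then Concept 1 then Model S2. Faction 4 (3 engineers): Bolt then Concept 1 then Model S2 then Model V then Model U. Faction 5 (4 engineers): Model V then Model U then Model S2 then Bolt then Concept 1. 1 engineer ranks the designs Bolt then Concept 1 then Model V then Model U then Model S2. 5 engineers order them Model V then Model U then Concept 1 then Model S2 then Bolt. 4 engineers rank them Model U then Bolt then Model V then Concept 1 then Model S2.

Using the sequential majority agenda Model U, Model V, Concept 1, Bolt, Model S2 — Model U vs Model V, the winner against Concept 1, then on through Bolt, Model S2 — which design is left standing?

Model V

Round 1: Model U vs Model V — 11–16, Model V advances.
Round 2: Model V vs Concept 1 — 23–4, Model V advances.
Round 3: Model V vs Bolt — 19–8, Model V advances.
Round 4: Model V vs Model S2 — 24–3, Model V advances.
The agenda winner is Model V.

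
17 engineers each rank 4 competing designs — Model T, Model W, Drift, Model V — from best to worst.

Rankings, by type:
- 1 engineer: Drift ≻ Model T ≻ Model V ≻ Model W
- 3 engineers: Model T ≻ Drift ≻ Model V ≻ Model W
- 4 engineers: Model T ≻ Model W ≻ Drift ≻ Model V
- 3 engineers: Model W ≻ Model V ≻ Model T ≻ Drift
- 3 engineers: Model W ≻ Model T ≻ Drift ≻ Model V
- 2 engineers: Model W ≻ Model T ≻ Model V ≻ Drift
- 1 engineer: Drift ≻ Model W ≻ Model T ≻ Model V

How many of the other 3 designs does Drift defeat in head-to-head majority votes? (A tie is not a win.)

1

Drift against each rival (17 engineers):
Drift vs Model T: 2 to 15, Model T.
Drift–Model W: Model W 12–5.
Drift vs Model V: Drift, 12–5.
Drift beats Model V; loses to Model T, Model W — 1 pairwise win.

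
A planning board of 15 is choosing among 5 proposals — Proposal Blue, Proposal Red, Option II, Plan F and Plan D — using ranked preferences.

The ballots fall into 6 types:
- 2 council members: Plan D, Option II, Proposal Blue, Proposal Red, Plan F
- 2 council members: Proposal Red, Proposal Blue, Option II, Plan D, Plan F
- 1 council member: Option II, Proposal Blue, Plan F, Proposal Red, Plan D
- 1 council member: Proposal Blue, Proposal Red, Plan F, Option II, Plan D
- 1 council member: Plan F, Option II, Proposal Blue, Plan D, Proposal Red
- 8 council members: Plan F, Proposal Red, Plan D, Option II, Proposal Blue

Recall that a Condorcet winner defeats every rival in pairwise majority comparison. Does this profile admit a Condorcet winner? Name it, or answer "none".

Check each pair by majority over 15 ballots:
Proposal Blue vs Proposal Red: Proposal Blue preferred on 2+1+1+1 = 5 ballots; Proposal Red wins 10–5.
Proposal Blue vs Option II: 2+1 = 3 for Proposal Blue, 12 for Option II — Option II by 12–3.
Proposal Blue vs Plan F: 2+2+1+1 = 6 for Proposal Blue, 9 for Plan F — Plan F by 9–6.
Proposal Blue vs Plan D: Proposal Blue preferred on 2+1+1+1 = 5 ballots; Plan D wins 10–5.
Proposal Red vs Option II: Proposal Red is ranked higher on 2+1+8 = 11 ballots, Option II on 4. Proposal Red wins 11–4.
Proposal Red vs Plan F: 5 to 10, Plan F.
Proposal Red vs Plan D: Proposal Red is ranked higher on 2+1+1+8 = 12 ballots, Plan D on 3. Proposal Red wins 12–3.
Option II vs Plan F: 5 to 10, Plan F.
Option II vs Plan D: Option II is ranked higher on 2+1+1+1 = 5 ballots, Plan D on 10. Plan D wins 10–5.
Plan F vs Plan D: Plan F preferred on 1+1+1+8 = 11 ballots; Plan F wins 11–4.
Plan F defeats every rival head-to-head and is the Condorcet winner.

Plan F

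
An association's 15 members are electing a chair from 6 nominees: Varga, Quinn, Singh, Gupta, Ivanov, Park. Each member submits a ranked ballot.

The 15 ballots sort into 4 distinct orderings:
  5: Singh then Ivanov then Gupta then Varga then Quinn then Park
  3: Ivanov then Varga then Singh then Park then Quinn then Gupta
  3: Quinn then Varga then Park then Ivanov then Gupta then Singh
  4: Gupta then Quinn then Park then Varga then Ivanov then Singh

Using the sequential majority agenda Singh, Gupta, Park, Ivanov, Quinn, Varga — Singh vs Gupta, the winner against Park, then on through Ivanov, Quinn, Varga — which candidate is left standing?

Round 1: Singh vs Gupta — 8–7, Singh advances.
Round 2: Singh vs Park — 8–7, Singh advances.
Round 3: Singh vs Ivanov — 5–10, Ivanov advances.
Round 4: Ivanov vs Quinn — 8–7, Ivanov advances.
Round 5: Ivanov vs Varga — 8–7, Ivanov advances.
Ivanov survives the agenda.

Ivanov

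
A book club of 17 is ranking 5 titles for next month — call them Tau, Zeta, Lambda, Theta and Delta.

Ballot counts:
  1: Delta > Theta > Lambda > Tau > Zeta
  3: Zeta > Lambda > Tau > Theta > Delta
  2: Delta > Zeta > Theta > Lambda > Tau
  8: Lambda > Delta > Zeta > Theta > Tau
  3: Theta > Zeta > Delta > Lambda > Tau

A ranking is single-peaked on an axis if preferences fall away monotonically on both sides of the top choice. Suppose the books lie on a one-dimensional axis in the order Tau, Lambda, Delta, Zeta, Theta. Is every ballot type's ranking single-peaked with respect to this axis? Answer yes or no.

no

Axis positions: Tau=1, Lambda=2, Delta=3, Zeta=4, Theta=5.
Ballot type 1: ranking walks positions 3-5-2-1-4; Theta is ranked above Zeta even though Zeta lies between Theta and the peak Delta on the axis — preferences dip and rise again. Not single-peaked.
Ballot type 2: ranking walks positions 4-2-1-5-3; Lambda is ranked above Delta even though Delta lies between Lambda and the peak Zeta on the axis — preferences dip and rise again. Not single-peaked.
Ballot type 3 (peak Delta at position 3): ranking walks positions 3-4-5-2-1, expanding outward from the peak — single-peaked.
Ballot type 4 (peak Lambda at position 2): ranking walks positions 2-3-4-5-1, expanding outward from the peak — single-peaked.
Ballot type 5 (peak Theta at position 5): ranking walks positions 5-4-3-2-1, expanding outward from the peak — single-peaked.
Ballot type 1 violates single-peakedness, so the profile is not single-peaked on this axis.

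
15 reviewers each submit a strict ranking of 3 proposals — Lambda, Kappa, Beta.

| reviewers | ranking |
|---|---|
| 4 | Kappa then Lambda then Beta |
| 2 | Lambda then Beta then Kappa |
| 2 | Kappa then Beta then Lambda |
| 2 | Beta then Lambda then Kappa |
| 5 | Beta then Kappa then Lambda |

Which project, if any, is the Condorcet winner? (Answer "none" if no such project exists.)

Beta

Head-to-head results (15 reviewers):
Lambda vs Kappa: Kappa wins 11–4.
Lambda vs Beta: Beta wins 9–6.
Kappa–Beta: Beta 9–6.
Beta wins every pairwise contest, so Beta is the Condorcet winner.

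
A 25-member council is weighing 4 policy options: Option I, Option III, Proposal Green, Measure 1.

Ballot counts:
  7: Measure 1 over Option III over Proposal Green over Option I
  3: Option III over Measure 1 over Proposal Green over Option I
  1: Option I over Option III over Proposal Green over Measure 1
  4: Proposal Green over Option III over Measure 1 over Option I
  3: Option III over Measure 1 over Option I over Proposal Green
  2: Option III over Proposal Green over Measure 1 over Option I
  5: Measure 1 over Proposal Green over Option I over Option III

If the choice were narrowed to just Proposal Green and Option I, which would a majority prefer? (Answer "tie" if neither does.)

Ballots ranking Proposal Green above Option I: 7 + 3 + 4 + 2 + 5 = 21.
Ballots ranking Option I above Proposal Green: 25 − 21 = 4.
Proposal Green wins the head-to-head 21–4.

Proposal Green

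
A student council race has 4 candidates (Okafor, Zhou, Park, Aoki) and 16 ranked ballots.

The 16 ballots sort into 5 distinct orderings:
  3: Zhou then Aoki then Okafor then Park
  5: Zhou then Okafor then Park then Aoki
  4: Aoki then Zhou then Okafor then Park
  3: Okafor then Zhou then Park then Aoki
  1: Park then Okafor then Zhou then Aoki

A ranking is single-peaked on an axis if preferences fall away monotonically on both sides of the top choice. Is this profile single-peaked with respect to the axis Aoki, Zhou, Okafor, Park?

Axis positions: Aoki=1, Zhou=2, Okafor=3, Park=4.
Faction 1 (peak Zhou at position 2): ranking walks positions 2-1-3-4, expanding outward from the peak — single-peaked.
Faction 2 (peak Zhou at position 2): ranking walks positions 2-3-4-1, expanding outward from the peak — single-peaked.
Faction 3 (peak Aoki at position 1): ranking walks positions 1-2-3-4, expanding outward from the peak — single-peaked.
Faction 4 (peak Okafor at position 3): ranking walks positions 3-2-4-1, expanding outward from the peak — single-peaked.
Faction 5 (peak Park at position 4): ranking walks positions 4-3-2-1, expanding outward from the peak — single-peaked.
Every ranking is single-peaked on this axis.

yes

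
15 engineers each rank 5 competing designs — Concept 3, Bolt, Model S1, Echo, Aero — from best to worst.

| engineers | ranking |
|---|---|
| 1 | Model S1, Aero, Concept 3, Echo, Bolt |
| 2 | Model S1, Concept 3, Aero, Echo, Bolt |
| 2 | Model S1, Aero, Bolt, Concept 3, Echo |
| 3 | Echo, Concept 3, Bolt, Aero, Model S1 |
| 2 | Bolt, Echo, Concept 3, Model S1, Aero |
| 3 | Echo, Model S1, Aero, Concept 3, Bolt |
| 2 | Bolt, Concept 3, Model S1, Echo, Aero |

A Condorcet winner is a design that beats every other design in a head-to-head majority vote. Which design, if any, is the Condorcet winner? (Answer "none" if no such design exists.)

Echo

Check each pair by majority over 15 ballots:
Concept 3 vs Bolt: 9 to 6, Concept 3.
Concept 3 vs Model S1: Concept 3 is ranked higher on 3+2+2 = 7 ballots, Model S1 on 8. Model S1 wins 8–7.
Concept 3 vs Echo: 7 to 8, Echo.
Concept 3 vs Aero: 2+3+2+2 = 9 for Concept 3, 6 for Aero — Concept 3 by 9–6.
Bolt vs Model S1: Bolt is ranked higher on 3+2+2 = 7 ballots, Model S1 on 8. Model S1 wins 8–7.
Bolt vs Echo: Bolt preferred on 2+2+2 = 6 ballots; Echo wins 9–6.
Bolt vs Aero: Aero, 8–7.
Model S1 vs Echo: Model S1 preferred on 1+2+2+2 = 7 ballots; Echo wins 8–7.
Model S1 vs Aero: 12 to 3, Model S1.
Echo vs Aero: Echo preferred on 3+2+3+2 = 10 ballots; Echo wins 10–5.
Echo beats each of Concept 3, Bolt, Model S1, Aero — Echo is the Condorcet winner.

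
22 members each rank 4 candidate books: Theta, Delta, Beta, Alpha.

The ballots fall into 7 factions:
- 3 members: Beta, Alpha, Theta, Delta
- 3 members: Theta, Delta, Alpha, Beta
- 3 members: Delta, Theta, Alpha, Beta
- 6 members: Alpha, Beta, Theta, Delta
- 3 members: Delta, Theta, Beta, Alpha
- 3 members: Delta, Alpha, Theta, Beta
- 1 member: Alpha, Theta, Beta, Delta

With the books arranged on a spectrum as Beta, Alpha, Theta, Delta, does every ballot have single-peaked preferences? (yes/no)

no

Axis positions: Beta=1, Alpha=2, Theta=3, Delta=4.
Faction 1 (peak Beta at position 1): ranking walks positions 1-2-3-4, expanding outward from the peak — single-peaked.
Faction 2 (peak Theta at position 3): ranking walks positions 3-4-2-1, expanding outward from the peak — single-peaked.
Faction 3 (peak Delta at position 4): ranking walks positions 4-3-2-1, expanding outward from the peak — single-peaked.
Faction 4 (peak Alpha at position 2): ranking walks positions 2-1-3-4, expanding outward from the peak — single-peaked.
Faction 5: ranking walks positions 4-3-1-2; Beta is ranked above Alpha even though Alpha lies between Beta and the peak Delta on the axis — preferences dip and rise again. Not single-peaked.
Faction 6: ranking walks positions 4-2-3-1; Alpha is ranked above Theta even though Theta lies between Alpha and the peak Delta on the axis — preferences dip and rise again. Not single-peaked.
Faction 7 (peak Alpha at position 2): ranking walks positions 2-3-1-4, expanding outward from the peak — single-peaked.
Faction 5 violates single-peakedness, so the profile is not single-peaked on this axis.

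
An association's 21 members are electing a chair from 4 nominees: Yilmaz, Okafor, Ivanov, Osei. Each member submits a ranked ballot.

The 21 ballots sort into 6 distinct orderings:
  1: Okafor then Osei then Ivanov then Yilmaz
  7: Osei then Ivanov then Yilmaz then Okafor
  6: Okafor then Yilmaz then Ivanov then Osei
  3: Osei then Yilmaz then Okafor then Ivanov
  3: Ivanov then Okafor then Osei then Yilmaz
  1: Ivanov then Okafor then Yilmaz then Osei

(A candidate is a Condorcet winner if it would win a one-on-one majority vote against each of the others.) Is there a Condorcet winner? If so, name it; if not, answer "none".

none

Check each pair by majority over 21 ballots:
Yilmaz vs Okafor: Yilmaz is ranked higher on 7+3 = 10 ballots, Okafor on 11. Okafor wins 11–10.
Yilmaz vs Ivanov: Yilmaz preferred on 6+3 = 9 ballots; Ivanov wins 12–9.
Yilmaz vs Osei: Osei, 14–7.
Okafor vs Ivanov: Ivanov, 11–10.
Okafor–Osei: Okafor 11–10.
Ivanov vs Osei: 6+3+1 = 10 for Ivanov, 11 for Osei — Osei by 11–10.
Every candidate loses at least once (Yilmaz loses to Okafor; Okafor loses to Ivanov; Ivanov loses to Osei; Osei loses to Okafor). The majority relation contains the cycle Okafor > Osei > Ivanov > Okafor, so there is no Condorcet winner.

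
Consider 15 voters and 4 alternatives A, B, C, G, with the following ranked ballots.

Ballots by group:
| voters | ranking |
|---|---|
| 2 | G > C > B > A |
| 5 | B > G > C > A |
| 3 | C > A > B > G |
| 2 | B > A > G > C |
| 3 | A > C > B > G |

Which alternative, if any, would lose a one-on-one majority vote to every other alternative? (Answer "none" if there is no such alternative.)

none

Head-to-head results (15 voters):
A vs B: A is ranked higher on 3+3 = 6 ballots, B on 9. B wins 9–6.
A vs C: A preferred on 2+3 = 5 ballots; C wins 10–5.
A vs G: A wins 8–7.
B vs C: C wins 8–7.
B vs G: B, 13–2.
C vs G: 6 to 9, G.
Each alternative has at least one pairwise win (A beats G; B beats A; C beats A; G beats C) — no Condorcet loser.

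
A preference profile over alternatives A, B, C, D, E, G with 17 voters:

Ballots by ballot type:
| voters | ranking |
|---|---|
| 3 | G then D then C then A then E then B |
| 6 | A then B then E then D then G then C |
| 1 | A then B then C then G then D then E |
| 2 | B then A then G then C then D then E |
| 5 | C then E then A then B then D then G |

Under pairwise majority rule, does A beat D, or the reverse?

A

Ballots ranking A above D: 6 + 1 + 2 + 5 = 14.
Ballots ranking D above A: 17 − 14 = 3.
A wins the head-to-head 14–3.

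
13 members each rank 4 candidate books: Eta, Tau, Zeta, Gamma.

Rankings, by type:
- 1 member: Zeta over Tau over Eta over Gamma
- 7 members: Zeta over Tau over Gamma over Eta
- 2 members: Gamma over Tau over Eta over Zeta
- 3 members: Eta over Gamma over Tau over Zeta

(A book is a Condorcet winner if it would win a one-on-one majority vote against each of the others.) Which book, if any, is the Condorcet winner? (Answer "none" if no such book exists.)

Pairwise majorities:
Eta vs Tau: Tau wins 10–3.
Eta vs Zeta: Zeta wins 8–5.
Eta–Gamma: Gamma 9–4.
Tau vs Zeta: Tau preferred on 2+3 = 5 ballots; Zeta wins 8–5.
Tau vs Gamma: 8 to 5, Tau.
Zeta vs Gamma: Zeta preferred on 1+7 = 8 ballots; Zeta wins 8–5.
Zeta wins every pairwise contest, so Zeta is the Condorcet winner.

Zeta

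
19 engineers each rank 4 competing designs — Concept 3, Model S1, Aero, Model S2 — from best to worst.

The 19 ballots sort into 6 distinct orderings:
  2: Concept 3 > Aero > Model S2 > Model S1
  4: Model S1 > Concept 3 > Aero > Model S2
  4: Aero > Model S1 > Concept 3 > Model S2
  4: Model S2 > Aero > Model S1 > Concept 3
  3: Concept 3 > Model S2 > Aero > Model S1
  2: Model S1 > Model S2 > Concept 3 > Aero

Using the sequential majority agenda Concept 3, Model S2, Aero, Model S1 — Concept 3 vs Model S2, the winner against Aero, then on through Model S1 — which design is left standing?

Model S1

Round 1: Concept 3 vs Model S2 — 13–6, Concept 3 advances.
Round 2: Concept 3 vs Aero — 11–8, Concept 3 advances.
Round 3: Concept 3 vs Model S1 — 5–14, Model S1 advances.
Model S1 survives the agenda.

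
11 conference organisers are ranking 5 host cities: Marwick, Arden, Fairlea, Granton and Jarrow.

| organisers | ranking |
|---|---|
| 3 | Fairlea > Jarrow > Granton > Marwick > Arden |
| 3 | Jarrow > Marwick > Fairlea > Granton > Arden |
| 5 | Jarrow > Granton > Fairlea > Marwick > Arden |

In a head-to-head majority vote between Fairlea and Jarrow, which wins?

Jarrow

Ballots ranking Fairlea above Jarrow: 3.
Ballots ranking Jarrow above Fairlea: 11 − 3 = 8.
Jarrow wins the head-to-head 8–3.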